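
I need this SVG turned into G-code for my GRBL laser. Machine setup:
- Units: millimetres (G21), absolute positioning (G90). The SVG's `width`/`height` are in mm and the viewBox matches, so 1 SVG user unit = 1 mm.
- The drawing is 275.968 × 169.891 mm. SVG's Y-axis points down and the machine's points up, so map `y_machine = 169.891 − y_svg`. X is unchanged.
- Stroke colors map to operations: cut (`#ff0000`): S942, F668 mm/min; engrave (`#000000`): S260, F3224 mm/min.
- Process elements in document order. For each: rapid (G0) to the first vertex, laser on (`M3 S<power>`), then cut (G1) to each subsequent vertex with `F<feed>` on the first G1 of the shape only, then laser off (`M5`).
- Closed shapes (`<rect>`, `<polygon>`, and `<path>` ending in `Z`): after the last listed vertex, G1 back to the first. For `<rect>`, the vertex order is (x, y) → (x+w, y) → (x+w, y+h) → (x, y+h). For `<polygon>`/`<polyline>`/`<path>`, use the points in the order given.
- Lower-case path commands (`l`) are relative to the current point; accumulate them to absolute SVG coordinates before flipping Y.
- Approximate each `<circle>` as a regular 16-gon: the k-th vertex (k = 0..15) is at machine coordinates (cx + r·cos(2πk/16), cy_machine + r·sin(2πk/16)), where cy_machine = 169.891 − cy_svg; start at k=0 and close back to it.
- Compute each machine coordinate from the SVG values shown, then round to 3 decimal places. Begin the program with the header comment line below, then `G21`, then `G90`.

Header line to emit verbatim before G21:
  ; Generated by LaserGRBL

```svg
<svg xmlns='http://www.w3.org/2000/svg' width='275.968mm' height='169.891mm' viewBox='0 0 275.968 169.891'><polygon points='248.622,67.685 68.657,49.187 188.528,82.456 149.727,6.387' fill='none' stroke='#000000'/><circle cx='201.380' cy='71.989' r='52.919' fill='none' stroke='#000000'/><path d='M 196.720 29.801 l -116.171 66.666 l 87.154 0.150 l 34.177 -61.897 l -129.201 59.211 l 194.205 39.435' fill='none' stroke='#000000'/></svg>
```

; Generated by LaserGRBL
G21
G90
G0 X248.622 Y102.206
M3 S260
G1 X68.657 Y120.704 F3224
G1 X188.528 Y87.435
G1 X149.727 Y163.504
G1 X248.622 Y102.206
M5
G0 X254.299 Y97.902
M3 S260
G1 X250.271 Y118.153 F3224
G1 X238.799 Y135.321
G1 X221.631 Y146.793
G1 X201.380 Y150.821
G1 X181.129 Y146.793
G1 X163.961 Y135.321
G1 X152.489 Y118.153
G1 X148.461 Y97.902
G1 X152.489 Y77.651
G1 X163.961 Y60.483
G1 X181.129 Y49.011
G1 X201.380 Y44.983
G1 X221.631 Y49.011
G1 X238.799 Y60.483
G1 X250.271 Y77.651
G1 X254.299 Y97.902
M5
G0 X196.720 Y140.090
M3 S260
G1 X80.549 Y73.424 F3224
G1 X167.703 Y73.274
G1 X201.880 Y135.171
G1 X72.679 Y75.960
G1 X266.884 Y36.525
M5

1 u = 1 mm; y_m = 169.891 − y.

[1] `<polygon>` closed polygon, #000000→engrave S260 F3224: (248.622,102.206) → (68.657,120.704) → (188.528,87.435) → (149.727,163.504) → (248.622,102.206) (closed)

[2] `<circle>` circle, #000000→engrave S260 F3224: (254.299,97.902) → (250.271,118.153) → (238.799,135.321) → (221.631,146.793) → (201.380,150.821) → (181.129,146.793) → (163.961,135.321) → (152.489,118.153) → (148.461,97.902) → (152.489,77.651) → (163.961,60.483) → (181.129,49.011) → (201.380,44.983) → (221.631,49.011) → (238.799,60.483) → (250.271,77.651) → (254.299,97.902) (closed)

[3] `<path>` open polyline, #000000→engrave S260 F3224: (196.720,140.090) → (80.549,73.424) → (167.703,73.274) → (201.880,135.171) → (72.679,75.960) → (266.884,36.525)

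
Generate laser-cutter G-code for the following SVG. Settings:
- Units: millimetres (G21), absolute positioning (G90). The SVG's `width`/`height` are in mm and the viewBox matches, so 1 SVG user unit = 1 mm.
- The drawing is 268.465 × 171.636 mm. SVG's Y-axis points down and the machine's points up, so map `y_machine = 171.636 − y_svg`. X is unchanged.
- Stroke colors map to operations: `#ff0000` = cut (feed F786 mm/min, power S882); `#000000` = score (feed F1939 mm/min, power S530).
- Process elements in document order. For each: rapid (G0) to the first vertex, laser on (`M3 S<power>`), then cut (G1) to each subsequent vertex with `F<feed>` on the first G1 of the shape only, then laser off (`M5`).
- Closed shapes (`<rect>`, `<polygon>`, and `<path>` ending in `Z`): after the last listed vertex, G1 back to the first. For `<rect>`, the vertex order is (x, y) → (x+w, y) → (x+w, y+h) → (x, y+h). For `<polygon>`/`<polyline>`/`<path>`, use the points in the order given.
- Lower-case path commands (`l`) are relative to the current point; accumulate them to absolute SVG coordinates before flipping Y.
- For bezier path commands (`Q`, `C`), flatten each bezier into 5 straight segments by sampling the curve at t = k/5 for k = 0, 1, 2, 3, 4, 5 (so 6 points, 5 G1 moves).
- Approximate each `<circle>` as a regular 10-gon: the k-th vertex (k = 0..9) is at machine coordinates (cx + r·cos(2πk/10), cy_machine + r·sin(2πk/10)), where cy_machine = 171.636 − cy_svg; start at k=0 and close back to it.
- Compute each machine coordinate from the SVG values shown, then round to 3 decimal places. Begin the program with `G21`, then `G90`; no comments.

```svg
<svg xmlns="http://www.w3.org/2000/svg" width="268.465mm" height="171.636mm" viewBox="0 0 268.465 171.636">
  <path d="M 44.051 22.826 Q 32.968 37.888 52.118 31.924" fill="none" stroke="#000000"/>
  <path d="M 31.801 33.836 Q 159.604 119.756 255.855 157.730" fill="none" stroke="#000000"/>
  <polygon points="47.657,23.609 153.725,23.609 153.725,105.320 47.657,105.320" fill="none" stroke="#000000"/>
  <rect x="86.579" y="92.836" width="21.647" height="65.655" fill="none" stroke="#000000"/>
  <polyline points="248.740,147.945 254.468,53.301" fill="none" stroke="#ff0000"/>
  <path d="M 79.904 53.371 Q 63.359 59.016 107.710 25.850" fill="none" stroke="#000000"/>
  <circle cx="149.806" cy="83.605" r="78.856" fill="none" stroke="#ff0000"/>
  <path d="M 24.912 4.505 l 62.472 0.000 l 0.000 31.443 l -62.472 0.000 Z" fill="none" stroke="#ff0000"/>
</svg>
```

Since the viewBox matches the mm dimensions, user units are millimetres directly. The only transform is the Y-flip y_m = 171.636 − y_svg.

Shape 1 is a quadratic bezier drawn with `<path>`. Its stroke #000000 means score at S530, F1939. After flipping Y the toolpath is (44.051,148.810) → (40.827,143.626) → (40.022,140.125) → (41.635,138.305) → (45.667,138.167) → (52.118,139.712).

Shape 2 is a quadratic bezier drawn with `<path>`. Its stroke #000000 means score at S530, F1939. After flipping Y the toolpath is (31.801,137.800) → (81.660,105.350) → (128.995,76.735) → (173.806,51.957) → (216.093,31.013) → (255.855,13.906).

Shape 3 is a rectangle drawn with `<polygon>`. Its stroke #000000 means score at S530, F1939. After flipping Y the toolpath is (47.657,148.027) → (153.725,148.027) → (153.725,66.316) → (47.657,66.316) → (47.657,148.027), returning to the start.

Shape 4 is a rectangle drawn with `<rect>`. Its stroke #000000 means score at S530, F1939. After flipping Y the toolpath is (86.579,78.800) → (108.226,78.800) → (108.226,13.145) → (86.579,13.145) → (86.579,78.800), returning to the start.

Shape 5 is a line segment drawn with `<polyline>`. Its stroke #ff0000 means cut at S882, F786. After flipping Y the toolpath is (248.740,23.691) → (254.468,118.335).

Shape 6 is a quadratic bezier drawn with `<path>`. Its stroke #000000 means score at S530, F1939. After flipping Y the toolpath is (79.904,118.265) → (75.722,117.559) → (76.411,119.959) → (81.973,125.463) → (92.405,134.072) → (107.710,145.786).

Shape 7 is a circle drawn with `<circle>`. Its stroke #ff0000 means cut at S882, F786. After flipping Y the toolpath is (228.662,88.031) → (213.602,134.381) → (174.174,163.028) → (125.438,163.028) → (86.010,134.381) → (70.950,88.031) → (86.010,41.681) → (125.438,13.034) → (174.174,13.034) → (213.602,41.681) → (228.662,88.031), returning to the start.

Shape 8 is a rectangle drawn with `<path>`. Its stroke #ff0000 means cut at S882, F786. After flipping Y the toolpath is (24.912,167.131) → (87.384,167.131) → (87.384,135.688) → (24.912,135.688) → (24.912,167.131), returning to the start.

G21
G90
G0 X44.051 Y148.810
M3 S530
G1 X40.827 Y143.626 F1939
G1 X40.022 Y140.125
G1 X41.635 Y138.305
G1 X45.667 Y138.167
G1 X52.118 Y139.712
M5
G0 X31.801 Y137.800
M3 S530
G1 X81.660 Y105.350 F1939
G1 X128.995 Y76.735
G1 X173.806 Y51.957
G1 X216.093 Y31.013
G1 X255.855 Y13.906
M5
G0 X47.657 Y148.027
M3 S530
G1 X153.725 Y148.027 F1939
G1 X153.725 Y66.316
G1 X47.657 Y66.316
G1 X47.657 Y148.027
M5
G0 X86.579 Y78.800
M3 S530
G1 X108.226 Y78.800 F1939
G1 X108.226 Y13.145
G1 X86.579 Y13.145
G1 X86.579 Y78.800
M5
G0 X248.740 Y23.691
M3 S882
G1 X254.468 Y118.335 F786
M5
G0 X79.904 Y118.265
M3 S530
G1 X75.722 Y117.559 F1939
G1 X76.411 Y119.959
G1 X81.973 Y125.463
G1 X92.405 Y134.072
G1 X107.710 Y145.786
M5
G0 X228.662 Y88.031
M3 S882
G1 X213.602 Y134.381 F786
G1 X174.174 Y163.028
G1 X125.438 Y163.028
G1 X86.010 Y134.381
G1 X70.950 Y88.031
G1 X86.010 Y41.681
G1 X125.438 Y13.034
G1 X174.174 Y13.034
G1 X213.602 Y41.681
G1 X228.662 Y88.031
M5
G0 X24.912 Y167.131
M3 S882
G1 X87.384 Y167.131 F786
G1 X87.384 Y135.688
G1 X24.912 Y135.688
G1 X24.912 Y167.131
M5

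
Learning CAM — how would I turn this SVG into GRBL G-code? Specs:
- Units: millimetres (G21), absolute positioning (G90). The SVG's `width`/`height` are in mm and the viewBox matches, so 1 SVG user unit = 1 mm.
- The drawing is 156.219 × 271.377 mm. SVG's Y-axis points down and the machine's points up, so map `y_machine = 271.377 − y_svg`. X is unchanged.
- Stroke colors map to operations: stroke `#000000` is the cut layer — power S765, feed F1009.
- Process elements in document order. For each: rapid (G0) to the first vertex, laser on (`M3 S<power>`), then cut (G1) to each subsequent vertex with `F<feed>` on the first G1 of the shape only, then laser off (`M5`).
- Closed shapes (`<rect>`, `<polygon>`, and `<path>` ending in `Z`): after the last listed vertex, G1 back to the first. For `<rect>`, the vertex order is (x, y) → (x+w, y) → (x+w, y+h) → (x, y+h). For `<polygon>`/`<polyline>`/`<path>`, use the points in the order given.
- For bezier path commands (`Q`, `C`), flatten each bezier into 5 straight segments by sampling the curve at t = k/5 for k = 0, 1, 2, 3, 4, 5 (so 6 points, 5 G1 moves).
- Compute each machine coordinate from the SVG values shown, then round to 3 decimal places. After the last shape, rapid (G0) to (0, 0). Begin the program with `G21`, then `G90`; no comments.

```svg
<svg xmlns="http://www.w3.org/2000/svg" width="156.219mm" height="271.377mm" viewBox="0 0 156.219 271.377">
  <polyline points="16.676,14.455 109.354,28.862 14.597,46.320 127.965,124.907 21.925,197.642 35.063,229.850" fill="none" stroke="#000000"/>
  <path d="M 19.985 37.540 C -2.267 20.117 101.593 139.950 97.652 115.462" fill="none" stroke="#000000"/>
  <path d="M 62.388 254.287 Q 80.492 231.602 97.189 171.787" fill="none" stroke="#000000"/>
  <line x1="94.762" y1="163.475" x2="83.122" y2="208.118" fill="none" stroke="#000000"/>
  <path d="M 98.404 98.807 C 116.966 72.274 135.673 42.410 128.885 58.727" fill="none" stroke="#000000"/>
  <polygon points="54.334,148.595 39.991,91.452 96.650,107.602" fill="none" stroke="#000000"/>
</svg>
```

1 u = 1 mm; y_m = 271.377 − y.

[1] `<polyline>` open polyline, #000000→cut S765 F1009: (16.676,256.922) → (109.354,242.515) → (14.597,225.057) → (127.965,146.470) → (21.925,73.735) → (35.063,41.527)

[2] `<path>` cubic bezier, #000000→cut S765 F1009: (19.985,233.837) → (19.896,230.073) → (38.846,206.883) → (65.607,177.783) → (88.952,156.288) → (97.652,155.915)

[3] `<path>` quadratic bezier, #000000→cut S765 F1009: (62.388,17.090) → (69.573,27.649) → (76.646,41.179) → (83.606,57.679) → (90.454,77.149) → (97.189,99.590)

[4] `<line>` line segment, #000000→cut S765 F1009: (94.762,107.902) → (83.122,63.259)

[5] `<path>` cubic bezier, #000000→cut S765 F1009: (98.404,172.570) → (109.353,188.493) → (119.107,202.840) → (126.434,213.232) → (130.104,217.295) → (128.885,212.650)

[6] `<polygon>` regular polygon, #000000→cut S765 F1009: (54.334,122.782) → (39.991,179.925) → (96.650,163.775) → (54.334,122.782) (closed)

G21
G90
G0 X16.676 Y256.922
M3 S765
G1 X109.354 Y242.515 F1009
G1 X14.597 Y225.057
G1 X127.965 Y146.470
G1 X21.925 Y73.735
G1 X35.063 Y41.527
M5
G0 X19.985 Y233.837
M3 S765
G1 X19.896 Y230.073 F1009
G1 X38.846 Y206.883
G1 X65.607 Y177.783
G1 X88.952 Y156.288
G1 X97.652 Y155.915
M5
G0 X62.388 Y17.090
M3 S765
G1 X69.573 Y27.649 F1009
G1 X76.646 Y41.179
G1 X83.606 Y57.679
G1 X90.454 Y77.149
G1 X97.189 Y99.590
M5
G0 X94.762 Y107.902
M3 S765
G1 X83.122 Y63.259 F1009
M5
G0 X98.404 Y172.570
M3 S765
G1 X109.353 Y188.493 F1009
G1 X119.107 Y202.840
G1 X126.434 Y213.232
G1 X130.104 Y217.295
G1 X128.885 Y212.650
M5
G0 X54.334 Y122.782
M3 S765
G1 X39.991 Y179.925 F1009
G1 X96.650 Y163.775
G1 X54.334 Y122.782
M5
G0 X0.000 Y0.000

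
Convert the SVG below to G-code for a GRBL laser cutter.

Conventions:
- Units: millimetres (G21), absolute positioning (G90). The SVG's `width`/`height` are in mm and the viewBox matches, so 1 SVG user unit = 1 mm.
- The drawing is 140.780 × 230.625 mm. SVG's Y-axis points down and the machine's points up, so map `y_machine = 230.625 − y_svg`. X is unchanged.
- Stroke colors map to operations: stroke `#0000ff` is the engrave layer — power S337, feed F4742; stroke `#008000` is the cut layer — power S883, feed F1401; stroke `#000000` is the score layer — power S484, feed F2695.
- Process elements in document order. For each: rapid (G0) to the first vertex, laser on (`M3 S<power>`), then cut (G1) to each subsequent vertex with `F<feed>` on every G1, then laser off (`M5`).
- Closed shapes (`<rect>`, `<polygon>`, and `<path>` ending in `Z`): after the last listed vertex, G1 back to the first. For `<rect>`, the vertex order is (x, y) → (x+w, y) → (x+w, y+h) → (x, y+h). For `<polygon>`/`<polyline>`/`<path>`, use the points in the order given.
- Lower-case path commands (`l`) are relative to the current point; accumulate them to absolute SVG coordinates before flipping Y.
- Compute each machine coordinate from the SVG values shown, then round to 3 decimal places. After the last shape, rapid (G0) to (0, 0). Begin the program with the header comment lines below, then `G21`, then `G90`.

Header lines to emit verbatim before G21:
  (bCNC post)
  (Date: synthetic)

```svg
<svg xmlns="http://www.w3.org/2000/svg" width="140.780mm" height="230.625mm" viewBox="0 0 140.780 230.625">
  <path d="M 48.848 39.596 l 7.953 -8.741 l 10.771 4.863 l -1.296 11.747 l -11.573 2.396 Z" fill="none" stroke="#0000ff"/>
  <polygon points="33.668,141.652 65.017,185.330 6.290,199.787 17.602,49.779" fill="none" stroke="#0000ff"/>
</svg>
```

(bCNC post)
(Date: synthetic)
G21
G90
G0 X48.848 Y191.029
M3 S337
G1 X56.801 Y199.770 F4742
G1 X67.572 Y194.907 F4742
G1 X66.276 Y183.160 F4742
G1 X54.703 Y180.764 F4742
G1 X48.848 Y191.029 F4742
M5
G0 X33.668 Y88.973
M3 S337
G1 X65.017 Y45.295 F4742
G1 X6.290 Y30.838 F4742
G1 X17.602 Y180.846 F4742
G1 X33.668 Y88.973 F4742
M5
G0 X0.000 Y0.000

viewBox `0 0 140.780 230.625` with mm width/height → 1 unit = 1 mm. Flip: y_m = 230.625 − y_svg.

**Shape 1** — `<path>` regular polygon, stroke `#0000ff` → engrave (S337, F4742). Machine vertices: (48.848,191.029) → (56.801,199.770) → (67.572,194.907) → (66.276,183.160) → (54.703,180.764) → (48.848,191.029). Closed: final G1 returns to the first vertex.

**Shape 2** — `<polygon>` closed polygon, stroke `#0000ff` → engrave (S337, F4742). Machine vertices: (33.668,88.973) → (65.017,45.295) → (6.290,30.838) → (17.602,180.846) → (33.668,88.973). Closed: final G1 returns to the first vertex.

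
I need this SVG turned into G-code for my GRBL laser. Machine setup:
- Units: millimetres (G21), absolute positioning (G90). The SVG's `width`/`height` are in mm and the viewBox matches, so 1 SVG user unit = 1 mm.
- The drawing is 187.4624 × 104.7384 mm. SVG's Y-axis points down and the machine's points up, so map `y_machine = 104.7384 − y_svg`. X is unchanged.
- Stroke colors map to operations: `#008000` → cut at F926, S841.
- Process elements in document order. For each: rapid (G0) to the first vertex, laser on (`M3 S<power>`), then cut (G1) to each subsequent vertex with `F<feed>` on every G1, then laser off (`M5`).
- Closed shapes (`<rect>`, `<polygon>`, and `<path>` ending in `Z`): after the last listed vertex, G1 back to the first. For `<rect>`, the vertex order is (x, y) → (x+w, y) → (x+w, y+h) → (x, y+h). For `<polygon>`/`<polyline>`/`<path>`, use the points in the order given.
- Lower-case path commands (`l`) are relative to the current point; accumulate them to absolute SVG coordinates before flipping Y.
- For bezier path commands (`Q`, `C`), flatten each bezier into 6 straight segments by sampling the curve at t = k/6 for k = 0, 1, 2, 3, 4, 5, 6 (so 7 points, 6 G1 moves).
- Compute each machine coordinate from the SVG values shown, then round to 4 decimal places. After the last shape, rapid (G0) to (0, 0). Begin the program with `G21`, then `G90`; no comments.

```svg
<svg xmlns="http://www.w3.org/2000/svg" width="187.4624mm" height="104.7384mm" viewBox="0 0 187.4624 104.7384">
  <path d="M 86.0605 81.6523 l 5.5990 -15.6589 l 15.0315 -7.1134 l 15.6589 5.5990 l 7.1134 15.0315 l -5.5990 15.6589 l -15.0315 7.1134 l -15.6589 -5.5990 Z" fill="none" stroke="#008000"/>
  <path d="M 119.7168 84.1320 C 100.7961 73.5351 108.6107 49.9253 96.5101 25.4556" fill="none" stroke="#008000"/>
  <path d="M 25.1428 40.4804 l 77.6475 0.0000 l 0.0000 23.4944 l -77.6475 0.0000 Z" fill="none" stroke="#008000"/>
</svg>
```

G21
G90
G0 X86.0605 Y23.0861
M3 S841
G1 X91.6595 Y38.7450 F926
G1 X106.6910 Y45.8584 F926
G1 X122.3499 Y40.2594 F926
G1 X129.4633 Y25.2279 F926
G1 X123.8643 Y9.5690 F926
G1 X108.8328 Y2.4556 F926
G1 X93.1739 Y8.0546 F926
G1 X86.0605 Y23.0861 F926
M5
G0 X119.7168 Y20.6064
M3 S841
G1 X112.2684 Y26.9330 F926
G1 X107.9801 Y35.0908 F926
G1 X105.5559 Y44.7423 F926
G1 X103.7001 Y55.5498 F926
G1 X101.1168 Y67.1759 F926
G1 X96.5101 Y79.2828 F926
M5
G0 X25.1428 Y64.2580
M3 S841
G1 X102.7903 Y64.2580 F926
G1 X102.7903 Y40.7636 F926
G1 X25.1428 Y40.7636 F926
G1 X25.1428 Y64.2580 F926
M5
G0 X0.0000 Y0.0000

viewBox `0 0 187.4624 104.7384` with mm width/height → 1 unit = 1 mm. Flip: y_m = 104.7384 − y_svg.

**Shape 1** — `<path>` regular polygon, stroke `#008000` → cut (S841, F926). Machine vertices: (86.0605,23.0861) → (91.6595,38.7450) → (106.6910,45.8584) → (122.3499,40.2594) → (129.4633,25.2279) → (123.8643,9.5690) → (108.8328,2.4556) → (93.1739,8.0546) → (86.0605,23.0861). Closed: final G1 returns to the first vertex.

**Shape 2** — `<path>` cubic bezier, stroke `#008000` → cut (S841, F926). Control points (SVG): P0=(119.7168,84.1320), P1=(100.7961,73.5351), P2=(108.6107,49.9253), P3=(96.5101,25.4556); sampled at t=k/6. Machine vertices: (119.7168,20.6064) → (112.2684,26.9330) → (107.9801,35.0908) → (105.5559,44.7423) → (103.7001,55.5498) → (101.1168,67.1759) → (96.5101,79.2828). Open path.

**Shape 3** — `<path>` rectangle, stroke `#008000` → cut (S841, F926). Machine vertices: (25.1428,64.2580) → (102.7903,64.2580) → (102.7903,40.7636) → (25.1428,40.7636) → (25.1428,64.2580). Closed: final G1 returns to the first vertex.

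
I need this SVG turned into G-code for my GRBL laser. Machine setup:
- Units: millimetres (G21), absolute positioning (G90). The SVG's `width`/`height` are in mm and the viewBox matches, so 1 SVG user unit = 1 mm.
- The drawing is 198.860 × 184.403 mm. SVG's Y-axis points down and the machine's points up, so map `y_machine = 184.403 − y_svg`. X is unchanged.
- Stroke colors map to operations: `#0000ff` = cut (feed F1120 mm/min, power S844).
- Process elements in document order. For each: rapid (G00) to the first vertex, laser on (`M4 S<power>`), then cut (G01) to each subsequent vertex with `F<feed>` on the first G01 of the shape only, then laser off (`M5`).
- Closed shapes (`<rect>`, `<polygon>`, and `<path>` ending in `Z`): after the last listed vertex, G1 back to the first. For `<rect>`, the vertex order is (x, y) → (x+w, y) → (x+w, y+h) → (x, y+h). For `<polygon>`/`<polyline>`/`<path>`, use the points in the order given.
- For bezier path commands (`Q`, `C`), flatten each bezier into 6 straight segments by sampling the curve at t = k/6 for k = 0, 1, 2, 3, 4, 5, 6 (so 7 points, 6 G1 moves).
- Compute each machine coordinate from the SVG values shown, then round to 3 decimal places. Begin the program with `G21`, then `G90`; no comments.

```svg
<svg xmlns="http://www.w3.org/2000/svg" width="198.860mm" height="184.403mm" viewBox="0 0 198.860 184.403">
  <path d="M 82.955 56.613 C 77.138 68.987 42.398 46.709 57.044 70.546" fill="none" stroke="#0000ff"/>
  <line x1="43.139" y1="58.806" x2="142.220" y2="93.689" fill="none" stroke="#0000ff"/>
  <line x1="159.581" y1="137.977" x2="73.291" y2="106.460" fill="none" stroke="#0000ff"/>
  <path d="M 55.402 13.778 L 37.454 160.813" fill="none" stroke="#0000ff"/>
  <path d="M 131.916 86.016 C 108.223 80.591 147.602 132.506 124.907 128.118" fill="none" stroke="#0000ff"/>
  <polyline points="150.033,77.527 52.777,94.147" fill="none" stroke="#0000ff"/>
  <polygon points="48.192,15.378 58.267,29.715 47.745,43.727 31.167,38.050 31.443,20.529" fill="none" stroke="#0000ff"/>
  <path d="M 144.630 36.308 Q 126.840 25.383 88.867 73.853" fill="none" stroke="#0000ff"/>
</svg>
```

G21
G90
G00 X82.955 Y127.790
M4 S844
G01 X77.999 Y124.117 F1120
G01 X70.397 Y123.975
G01 X62.326 Y125.122
G01 X55.960 Y125.314
G01 X53.474 Y122.307
G01 X57.044 Y113.857
M5
G00 X43.139 Y125.597
M4 S844
G01 X142.220 Y90.714 F1120
M5
G00 X159.581 Y46.426
M4 S844
G01 X73.291 Y77.943 F1120
M5
G00 X55.402 Y170.625
M4 S844
G01 X37.454 Y23.590 F1120
M5
G00 X131.916 Y98.387
M4 S844
G01 X124.746 Y96.847 F1120
G01 X124.612 Y88.908
G01 X128.037 Y77.725
G01 X131.546 Y66.456
G01 X131.661 Y58.257
G01 X124.907 Y56.285
M5
G00 X150.033 Y106.876
M4 S844
G01 X52.777 Y90.256 F1120
M5
G00 X48.192 Y169.025
M4 S844
G01 X58.267 Y154.688 F1120
G01 X47.745 Y140.676
G01 X31.167 Y146.353
G01 X31.443 Y163.874
G01 X48.192 Y169.025
M5
G00 X144.630 Y148.095
M4 S844
G01 X138.139 Y150.087 F1120
G01 X130.527 Y148.779
G01 X121.794 Y144.171
G01 X111.940 Y136.264
G01 X100.964 Y125.057
G01 X88.867 Y110.550
M5

viewBox `0 0 198.860 184.403` with mm width/height → 1 unit = 1 mm. Flip: y_m = 184.403 − y_svg.

**Shape 1** — `<path>` cubic bezier, stroke `#0000ff` → cut (S844, F1120). Control points (SVG): P0=(82.955,56.613), P1=(77.138,68.987), P2=(42.398,46.709), P3=(57.044,70.546); sampled at t=k/6. Machine vertices: (82.955,127.790) → (77.999,124.117) → (70.397,123.975) → (62.326,125.122) → (55.960,125.314) → (53.474,122.307) → (57.044,113.857). Open path.

**Shape 2** — `<line>` line segment, stroke `#0000ff` → cut (S844, F1120). Machine vertices: (43.139,125.597) → (142.220,90.714). Open path.

**Shape 3** — `<line>` line segment, stroke `#0000ff` → cut (S844, F1120). Machine vertices: (159.581,46.426) → (73.291,77.943). Open path.

**Shape 4** — `<path>` line segment, stroke `#0000ff` → cut (S844, F1120). Machine vertices: (55.402,170.625) → (37.454,23.590). Open path.

**Shape 5** — `<path>` cubic bezier, stroke `#0000ff` → cut (S844, F1120). Control points (SVG): P0=(131.916,86.016), P1=(108.223,80.591), P2=(147.602,132.506), P3=(124.907,128.118); sampled at t=k/6. Machine vertices: (131.916,98.387) → (124.746,96.847) → (124.612,88.908) → (128.037,77.725) → (131.546,66.456) → (131.661,58.257) → (124.907,56.285). Open path.

**Shape 6** — `<polyline>` line segment, stroke `#0000ff` → cut (S844, F1120). Machine vertices: (150.033,106.876) → (52.777,90.256). Open path.

**Shape 7** — `<polygon>` regular polygon, stroke `#0000ff` → cut (S844, F1120). Machine vertices: (48.192,169.025) → (58.267,154.688) → (47.745,140.676) → (31.167,146.353) → (31.443,163.874) → (48.192,169.025). Closed: final G1 returns to the first vertex.

**Shape 8** — `<path>` quadratic bezier, stroke `#0000ff` → cut (S844, F1120). Control points (SVG): P0=(144.630,36.308), P1=(126.840,25.383), P2=(88.867,73.853); sampled at t=k/6. Machine vertices: (144.630,148.095) → (138.139,150.087) → (130.527,148.779) → (121.794,144.171) → (111.940,136.264) → (100.964,125.057) → (88.867,110.550). Open path.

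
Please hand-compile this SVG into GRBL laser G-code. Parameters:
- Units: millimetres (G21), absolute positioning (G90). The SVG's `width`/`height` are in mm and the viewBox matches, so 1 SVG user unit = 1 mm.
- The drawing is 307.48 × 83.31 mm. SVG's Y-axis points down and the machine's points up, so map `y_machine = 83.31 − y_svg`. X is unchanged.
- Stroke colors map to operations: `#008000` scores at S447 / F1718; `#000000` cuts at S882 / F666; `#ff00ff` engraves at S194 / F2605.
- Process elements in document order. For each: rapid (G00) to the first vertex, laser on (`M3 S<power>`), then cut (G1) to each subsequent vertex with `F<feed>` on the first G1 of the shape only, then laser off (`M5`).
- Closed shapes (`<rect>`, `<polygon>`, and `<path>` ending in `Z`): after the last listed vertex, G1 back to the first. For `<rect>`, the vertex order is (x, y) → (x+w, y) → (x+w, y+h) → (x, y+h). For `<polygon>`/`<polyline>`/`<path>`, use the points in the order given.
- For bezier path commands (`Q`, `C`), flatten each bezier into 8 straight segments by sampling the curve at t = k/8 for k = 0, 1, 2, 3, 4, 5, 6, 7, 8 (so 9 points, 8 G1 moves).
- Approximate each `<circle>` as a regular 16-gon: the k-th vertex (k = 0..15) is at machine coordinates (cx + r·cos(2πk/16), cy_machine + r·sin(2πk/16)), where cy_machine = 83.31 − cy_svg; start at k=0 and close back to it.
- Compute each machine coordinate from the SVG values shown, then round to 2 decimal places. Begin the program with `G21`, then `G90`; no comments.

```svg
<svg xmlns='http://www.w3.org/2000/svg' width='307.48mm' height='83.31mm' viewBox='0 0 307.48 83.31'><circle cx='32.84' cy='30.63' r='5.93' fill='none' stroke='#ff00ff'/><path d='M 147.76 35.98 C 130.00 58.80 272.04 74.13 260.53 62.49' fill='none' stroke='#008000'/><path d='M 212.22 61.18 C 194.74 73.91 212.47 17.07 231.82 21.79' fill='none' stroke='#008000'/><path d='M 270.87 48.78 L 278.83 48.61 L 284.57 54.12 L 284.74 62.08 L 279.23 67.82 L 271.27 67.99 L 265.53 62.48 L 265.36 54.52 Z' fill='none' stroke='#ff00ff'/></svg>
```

G21
G90
G00 X38.77 Y52.68
M3 S194
G1 X38.32 Y54.95 F2605
G1 X37.03 Y56.87
G1 X35.11 Y58.16
G1 X32.84 Y58.61
G1 X30.57 Y58.16
G1 X28.65 Y56.87
G1 X27.36 Y54.95
G1 X26.91 Y52.68
G1 X27.36 Y50.41
G1 X28.65 Y48.49
G1 X30.57 Y47.20
G1 X32.84 Y46.75
G1 X35.11 Y47.20
G1 X37.03 Y48.49
G1 X38.32 Y50.41
G1 X38.77 Y52.68
M5
G00 X147.76 Y47.33
M3 S447
G1 X147.98 Y39.16 F1718
G1 X159.51 Y31.92
G1 X178.67 Y25.84
G1 X201.80 Y21.15
G1 X225.22 Y18.08
G1 X245.27 Y16.84
G1 X258.26 Y17.68
G1 X260.53 Y20.82
M5
G00 X212.22 Y22.13
M3 S447
G1 X207.25 Y20.36 F1718
G1 X205.19 Y23.58
G1 X205.64 Y30.24
G1 X208.21 Y38.82
G1 X212.51 Y47.77
G1 X218.14 Y55.57
G1 X224.71 Y60.66
G1 X231.82 Y61.52
M5
G00 X270.87 Y34.53
M3 S194
G1 X278.83 Y34.70 F2605
G1 X284.57 Y29.19
G1 X284.74 Y21.23
G1 X279.23 Y15.49
G1 X271.27 Y15.32
G1 X265.53 Y20.83
G1 X265.36 Y28.79
G1 X270.87 Y34.53
M5

Since the viewBox matches the mm dimensions, user units are millimetres directly. The only transform is the Y-flip y_m = 83.31 − y_svg.

Shape 1 is a circle drawn with `<circle>`. Its stroke #ff00ff means engrave at S194, F2605. After flipping Y the toolpath is (38.77,52.68) → (38.32,54.95) → (37.03,56.87) → (35.11,58.16) → (32.84,58.61) → (30.57,58.16) → (28.65,56.87) → (27.36,54.95) → (26.91,52.68) → (27.36,50.41) → (28.65,48.49) → (30.57,47.20) → (32.84,46.75) → (35.11,47.20) → (37.03,48.49) → (38.32,50.41) → (38.77,52.68), returning to the start.

Shape 2 is a cubic bezier drawn with `<path>`. Its stroke #008000 means score at S447, F1718. After flipping Y the toolpath is (147.76,47.33) → (147.98,39.16) → (159.51,31.92) → (178.67,25.84) → (201.80,21.15) → (225.22,18.08) → (245.27,16.84) → (258.26,17.68) → (260.53,20.82).

Shape 3 is a cubic bezier drawn with `<path>`. Its stroke #008000 means score at S447, F1718. After flipping Y the toolpath is (212.22,22.13) → (207.25,20.36) → (205.19,23.58) → (205.64,30.24) → (208.21,38.82) → (212.51,47.77) → (218.14,55.57) → (224.71,60.66) → (231.82,61.52).

Shape 4 is a regular polygon drawn with `<path>`. Its stroke #ff00ff means engrave at S194, F2605. After flipping Y the toolpath is (270.87,34.53) → (278.83,34.70) → (284.57,29.19) → (284.74,21.23) → (279.23,15.49) → (271.27,15.32) → (265.53,20.83) → (265.36,28.79) → (270.87,34.53), returning to the start.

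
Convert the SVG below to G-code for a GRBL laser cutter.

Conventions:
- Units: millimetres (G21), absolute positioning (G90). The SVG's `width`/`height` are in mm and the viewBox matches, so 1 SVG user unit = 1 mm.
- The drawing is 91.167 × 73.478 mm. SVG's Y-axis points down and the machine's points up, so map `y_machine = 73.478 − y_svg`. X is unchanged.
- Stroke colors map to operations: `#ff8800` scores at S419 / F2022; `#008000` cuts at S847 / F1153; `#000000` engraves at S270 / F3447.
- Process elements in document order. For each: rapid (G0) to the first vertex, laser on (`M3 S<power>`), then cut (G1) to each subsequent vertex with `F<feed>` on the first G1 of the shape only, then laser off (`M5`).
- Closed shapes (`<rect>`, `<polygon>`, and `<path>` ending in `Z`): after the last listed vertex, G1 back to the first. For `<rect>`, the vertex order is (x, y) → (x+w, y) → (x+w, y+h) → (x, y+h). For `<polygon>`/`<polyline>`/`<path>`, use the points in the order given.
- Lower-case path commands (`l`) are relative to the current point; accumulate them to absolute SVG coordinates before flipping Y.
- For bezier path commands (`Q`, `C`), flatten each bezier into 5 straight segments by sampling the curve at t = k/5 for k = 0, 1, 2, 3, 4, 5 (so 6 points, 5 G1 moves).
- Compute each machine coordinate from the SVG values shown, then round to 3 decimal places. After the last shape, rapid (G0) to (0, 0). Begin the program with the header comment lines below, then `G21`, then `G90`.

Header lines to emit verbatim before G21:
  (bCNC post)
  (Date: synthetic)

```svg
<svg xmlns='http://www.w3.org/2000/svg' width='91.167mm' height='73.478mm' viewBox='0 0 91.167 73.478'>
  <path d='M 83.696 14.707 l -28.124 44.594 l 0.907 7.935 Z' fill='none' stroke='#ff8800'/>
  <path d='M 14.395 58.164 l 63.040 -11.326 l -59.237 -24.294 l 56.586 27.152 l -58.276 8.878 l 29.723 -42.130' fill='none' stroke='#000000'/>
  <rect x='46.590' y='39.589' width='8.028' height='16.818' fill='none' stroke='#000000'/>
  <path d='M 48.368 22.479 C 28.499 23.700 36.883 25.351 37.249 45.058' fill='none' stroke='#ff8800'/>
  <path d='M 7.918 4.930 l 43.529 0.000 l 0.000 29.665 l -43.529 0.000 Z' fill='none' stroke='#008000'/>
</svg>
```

1 u = 1 mm; y_m = 73.478 − y.

[1] `<path>` closed polygon, #ff8800→score S419 F2022: (83.696,58.771) → (55.572,14.177) → (56.479,6.242) → (83.696,58.771) (closed)

[2] `<path>` open polyline, #000000→engrave S270 F3447: (14.395,15.314) → (77.435,26.640) → (18.198,50.934) → (74.784,23.782) → (16.508,14.904) → (46.231,57.034)

[3] `<rect>` rectangle, #000000→engrave S270 F3447: (46.590,33.889) → (54.618,33.889) → (54.618,17.071) → (46.590,17.071) → (46.590,33.889) (closed)

[4] `<path>` cubic bezier, #ff8800→score S419 F2022: (48.368,50.999) → (39.547,50.074) → (35.765,48.199) → (35.283,44.530) → (36.357,38.218) → (37.249,28.420)

[5] `<path>` rectangle, #008000→cut S847 F1153: (7.918,68.548) → (51.447,68.548) → (51.447,38.883) → (7.918,38.883) → (7.918,68.548) (closed)

(bCNC post)
(Date: synthetic)
G21
G90
G0 X83.696 Y58.771
M3 S419
G1 X55.572 Y14.177 F2022
G1 X56.479 Y6.242
G1 X83.696 Y58.771
M5
G0 X14.395 Y15.314
M3 S270
G1 X77.435 Y26.640 F3447
G1 X18.198 Y50.934
G1 X74.784 Y23.782
G1 X16.508 Y14.904
G1 X46.231 Y57.034
M5
G0 X46.590 Y33.889
M3 S270
G1 X54.618 Y33.889 F3447
G1 X54.618 Y17.071
G1 X46.590 Y17.071
G1 X46.590 Y33.889
M5
G0 X48.368 Y50.999
M3 S419
G1 X39.547 Y50.074 F2022
G1 X35.765 Y48.199
G1 X35.283 Y44.530
G1 X36.357 Y38.218
G1 X37.249 Y28.420
M5
G0 X7.918 Y68.548
M3 S847
G1 X51.447 Y68.548 F1153
G1 X51.447 Y38.883
G1 X7.918 Y38.883
G1 X7.918 Y68.548
M5
G0 X0.000 Y0.000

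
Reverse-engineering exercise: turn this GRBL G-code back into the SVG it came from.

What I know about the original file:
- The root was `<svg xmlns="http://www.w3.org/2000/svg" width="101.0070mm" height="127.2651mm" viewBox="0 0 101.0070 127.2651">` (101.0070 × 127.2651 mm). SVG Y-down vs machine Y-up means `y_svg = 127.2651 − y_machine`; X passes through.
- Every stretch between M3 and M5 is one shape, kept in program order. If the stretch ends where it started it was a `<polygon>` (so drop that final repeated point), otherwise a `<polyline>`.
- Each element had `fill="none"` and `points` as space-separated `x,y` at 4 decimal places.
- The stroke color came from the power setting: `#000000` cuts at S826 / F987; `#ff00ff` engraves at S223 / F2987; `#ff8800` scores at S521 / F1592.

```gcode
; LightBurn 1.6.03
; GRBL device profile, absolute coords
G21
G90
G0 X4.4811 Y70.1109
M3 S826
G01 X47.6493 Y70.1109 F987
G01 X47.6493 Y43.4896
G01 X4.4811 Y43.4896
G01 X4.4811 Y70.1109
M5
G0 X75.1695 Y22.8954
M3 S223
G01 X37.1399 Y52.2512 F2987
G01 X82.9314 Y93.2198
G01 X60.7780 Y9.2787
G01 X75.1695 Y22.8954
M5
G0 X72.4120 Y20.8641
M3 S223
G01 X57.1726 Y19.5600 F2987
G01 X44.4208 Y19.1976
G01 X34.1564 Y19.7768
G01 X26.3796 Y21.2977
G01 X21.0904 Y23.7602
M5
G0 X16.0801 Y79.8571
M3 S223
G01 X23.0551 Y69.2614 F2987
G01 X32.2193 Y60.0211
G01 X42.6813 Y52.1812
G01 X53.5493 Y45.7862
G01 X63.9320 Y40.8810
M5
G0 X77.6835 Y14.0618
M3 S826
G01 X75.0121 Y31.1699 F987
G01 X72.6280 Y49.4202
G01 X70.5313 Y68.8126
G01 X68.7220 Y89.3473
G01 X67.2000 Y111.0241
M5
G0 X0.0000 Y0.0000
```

<svg xmlns="http://www.w3.org/2000/svg" width="101.0070mm" height="127.2651mm" viewBox="0 0 101.0070 127.2651">
  <polygon points="4.4811,57.1542 47.6493,57.1542 47.6493,83.7755 4.4811,83.7755" fill="none" stroke="#000000"/>
  <polygon points="75.1695,104.3697 37.1399,75.0139 82.9314,34.0453 60.7780,117.9864" fill="none" stroke="#ff00ff"/>
  <polyline points="72.4120,106.4010 57.1726,107.7051 44.4208,108.0675 34.1564,107.4883 26.3796,105.9674 21.0904,103.5049" fill="none" stroke="#ff00ff"/>
  <polyline points="16.0801,47.4080 23.0551,58.0037 32.2193,67.2440 42.6813,75.0839 53.5493,81.4789 63.9320,86.3841" fill="none" stroke="#ff00ff"/>
  <polyline points="77.6835,113.2033 75.0121,96.0952 72.6280,77.8449 70.5313,58.4525 68.7220,37.9178 67.2000,16.2410" fill="none" stroke="#000000"/>
</svg>

y_svg = 127.2651 − y_m.

[1] S826→`#000000` (cut); closed run; points: 4.4811,57.1542 47.6493,57.1542 47.6493,83.7755 4.4811,83.7755

[2] S223→`#ff00ff` (engrave); closed run; points: 75.1695,104.3697 37.1399,75.0139 82.9314,34.0453 60.7780,117.9864

[3] S223→`#ff00ff` (engrave); open run; points: 72.4120,106.4010 57.1726,107.7051 44.4208,108.0675 34.1564,107.4883 26.3796,105.9674 21.0904,103.5049

[4] S223→`#ff00ff` (engrave); open run; points: 16.0801,47.4080 23.0551,58.0037 32.2193,67.2440 42.6813,75.0839 53.5493,81.4789 63.9320,86.3841

[5] S826→`#000000` (cut); open run; points: 77.6835,113.2033 75.0121,96.0952 72.6280,77.8449 70.5313,58.4525 68.7220,37.9178 67.2000,16.2410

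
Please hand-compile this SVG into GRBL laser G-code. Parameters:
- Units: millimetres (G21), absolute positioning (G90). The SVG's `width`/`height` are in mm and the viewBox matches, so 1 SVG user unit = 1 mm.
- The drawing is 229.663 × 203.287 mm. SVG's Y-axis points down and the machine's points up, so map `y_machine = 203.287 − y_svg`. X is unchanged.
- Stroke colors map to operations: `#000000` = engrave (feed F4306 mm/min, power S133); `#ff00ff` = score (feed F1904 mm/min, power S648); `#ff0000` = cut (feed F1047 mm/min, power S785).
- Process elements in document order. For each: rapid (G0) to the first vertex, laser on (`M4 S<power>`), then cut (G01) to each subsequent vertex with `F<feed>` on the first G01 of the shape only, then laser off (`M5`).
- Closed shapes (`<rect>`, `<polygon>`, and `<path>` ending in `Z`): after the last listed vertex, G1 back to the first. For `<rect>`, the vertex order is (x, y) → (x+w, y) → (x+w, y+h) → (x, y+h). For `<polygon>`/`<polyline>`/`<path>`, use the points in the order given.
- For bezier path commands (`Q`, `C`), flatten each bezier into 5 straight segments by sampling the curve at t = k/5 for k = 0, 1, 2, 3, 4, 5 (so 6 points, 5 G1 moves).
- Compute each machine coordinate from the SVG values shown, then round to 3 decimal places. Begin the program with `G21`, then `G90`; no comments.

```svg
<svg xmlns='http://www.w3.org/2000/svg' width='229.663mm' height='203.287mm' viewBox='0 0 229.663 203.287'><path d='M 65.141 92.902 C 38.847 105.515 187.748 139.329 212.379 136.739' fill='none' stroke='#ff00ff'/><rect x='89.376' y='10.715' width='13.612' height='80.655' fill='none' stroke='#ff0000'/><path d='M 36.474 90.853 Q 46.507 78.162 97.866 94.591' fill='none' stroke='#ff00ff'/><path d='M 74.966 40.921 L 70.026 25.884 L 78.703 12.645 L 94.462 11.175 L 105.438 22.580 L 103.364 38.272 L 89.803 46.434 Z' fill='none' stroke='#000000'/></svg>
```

G21
G90
G0 X65.141 Y110.385
M4 S648
G01 X67.992 Y100.734 F1904
G01 X98.516 Y88.760
G01 X142.338 Y77.227
G01 X185.084 Y68.902
G01 X212.379 Y66.548
M5
G0 X89.376 Y192.572
M4 S785
G01 X102.988 Y192.572 F1047
G01 X102.988 Y111.917
G01 X89.376 Y111.917
G01 X89.376 Y192.572
M5
G0 X36.474 Y112.434
M4 S648
G01 X42.140 Y116.346 F1904
G01 X51.113 Y117.928
G01 X63.391 Y117.180
G01 X78.975 Y114.103
G01 X97.866 Y108.696
M5
G0 X74.966 Y162.366
M4 S133
G01 X70.026 Y177.403 F4306
G01 X78.703 Y190.642
G01 X94.462 Y192.112
G01 X105.438 Y180.707
G01 X103.364 Y165.015
G01 X89.803 Y156.853
G01 X74.966 Y162.366
M5

Since the viewBox matches the mm dimensions, user units are millimetres directly. The only transform is the Y-flip y_m = 203.287 − y_svg.

Shape 1 is a cubic bezier drawn with `<path>`. Its stroke #ff00ff means score at S648, F1904. After flipping Y the toolpath is (65.141,110.385) → (67.992,100.734) → (98.516,88.760) → (142.338,77.227) → (185.084,68.902) → (212.379,66.548).

Shape 2 is a rectangle drawn with `<rect>`. Its stroke #ff0000 means cut at S785, F1047. After flipping Y the toolpath is (89.376,192.572) → (102.988,192.572) → (102.988,111.917) → (89.376,111.917) → (89.376,192.572), returning to the start.

Shape 3 is a quadratic bezier drawn with `<path>`. Its stroke #ff00ff means score at S648, F1904. After flipping Y the toolpath is (36.474,112.434) → (42.140,116.346) → (51.113,117.928) → (63.391,117.180) → (78.975,114.103) → (97.866,108.696).

Shape 4 is a regular polygon drawn with `<path>`. Its stroke #000000 means engrave at S133, F4306. After flipping Y the toolpath is (74.966,162.366) → (70.026,177.403) → (78.703,190.642) → (94.462,192.112) → (105.438,180.707) → (103.364,165.015) → (89.803,156.853) → (74.966,162.366), returning to the start.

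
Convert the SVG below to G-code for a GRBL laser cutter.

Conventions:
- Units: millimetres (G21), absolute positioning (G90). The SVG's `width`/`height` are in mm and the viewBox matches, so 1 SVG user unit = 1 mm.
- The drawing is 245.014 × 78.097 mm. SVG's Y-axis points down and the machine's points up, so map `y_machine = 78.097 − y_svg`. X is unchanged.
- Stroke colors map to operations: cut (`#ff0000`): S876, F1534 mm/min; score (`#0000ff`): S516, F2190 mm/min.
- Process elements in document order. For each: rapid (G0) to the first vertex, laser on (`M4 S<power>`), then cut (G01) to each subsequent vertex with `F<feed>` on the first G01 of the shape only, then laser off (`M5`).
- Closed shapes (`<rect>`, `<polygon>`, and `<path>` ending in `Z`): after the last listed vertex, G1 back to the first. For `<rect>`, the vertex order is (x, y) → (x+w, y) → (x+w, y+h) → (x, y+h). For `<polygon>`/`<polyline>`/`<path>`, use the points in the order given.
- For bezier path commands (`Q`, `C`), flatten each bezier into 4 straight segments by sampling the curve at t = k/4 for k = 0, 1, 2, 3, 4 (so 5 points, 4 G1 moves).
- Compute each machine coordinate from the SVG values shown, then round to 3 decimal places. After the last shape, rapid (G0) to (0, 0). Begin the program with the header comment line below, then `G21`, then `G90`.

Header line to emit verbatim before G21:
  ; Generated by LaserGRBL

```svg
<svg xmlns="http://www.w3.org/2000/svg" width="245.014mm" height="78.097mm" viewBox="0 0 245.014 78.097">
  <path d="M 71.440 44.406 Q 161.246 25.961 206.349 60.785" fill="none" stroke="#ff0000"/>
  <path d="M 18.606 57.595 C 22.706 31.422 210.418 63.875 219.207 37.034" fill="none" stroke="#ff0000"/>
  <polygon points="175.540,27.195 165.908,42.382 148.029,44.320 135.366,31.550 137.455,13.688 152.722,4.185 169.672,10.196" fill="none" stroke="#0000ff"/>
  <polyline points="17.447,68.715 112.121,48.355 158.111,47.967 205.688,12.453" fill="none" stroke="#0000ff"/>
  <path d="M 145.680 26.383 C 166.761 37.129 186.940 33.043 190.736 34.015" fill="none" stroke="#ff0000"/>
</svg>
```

1 u = 1 mm; y_m = 78.097 − y.

[1] `<path>` quadratic bezier, #ff0000→cut S876 F1534: (71.440,33.691) → (113.549,39.584) → (150.070,38.819) → (181.004,31.395) → (206.349,17.312)

[2] `<path>` cubic bezier, #ff0000→cut S876 F1534: (18.606,20.502) → (50.444,30.982) → (117.148,30.532) → (184.732,30.207) → (219.207,41.063)

[3] `<polygon>` regular polygon, #0000ff→score S516 F2190: (175.540,50.902) → (165.908,35.715) → (148.029,33.777) → (135.366,46.547) → (137.455,64.409) → (152.722,73.912) → (169.672,67.901) → (175.540,50.902) (closed)

[4] `<polyline>` open polyline, #0000ff→score S516 F2190: (17.447,9.382) → (112.121,29.742) → (158.111,30.130) → (205.688,65.644)

[5] `<path>` cubic bezier, #ff0000→cut S876 F1534: (145.680,51.714) → (161.080,46.125) → (174.690,44.233) → (185.059,44.173) → (190.736,44.082)

; Generated by LaserGRBL
G21
G90
G0 X71.440 Y33.691
M4 S876
G01 X113.549 Y39.584 F1534
G01 X150.070 Y38.819
G01 X181.004 Y31.395
G01 X206.349 Y17.312
M5
G0 X18.606 Y20.502
M4 S876
G01 X50.444 Y30.982 F1534
G01 X117.148 Y30.532
G01 X184.732 Y30.207
G01 X219.207 Y41.063
M5
G0 X175.540 Y50.902
M4 S516
G01 X165.908 Y35.715 F2190
G01 X148.029 Y33.777
G01 X135.366 Y46.547
G01 X137.455 Y64.409
G01 X152.722 Y73.912
G01 X169.672 Y67.901
G01 X175.540 Y50.902
M5
G0 X17.447 Y9.382
M4 S516
G01 X112.121 Y29.742 F2190
G01 X158.111 Y30.130
G01 X205.688 Y65.644
M5
G0 X145.680 Y51.714
M4 S876
G01 X161.080 Y46.125 F1534
G01 X174.690 Y44.233
G01 X185.059 Y44.173
G01 X190.736 Y44.082
M5
G0 X0.000 Y0.000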